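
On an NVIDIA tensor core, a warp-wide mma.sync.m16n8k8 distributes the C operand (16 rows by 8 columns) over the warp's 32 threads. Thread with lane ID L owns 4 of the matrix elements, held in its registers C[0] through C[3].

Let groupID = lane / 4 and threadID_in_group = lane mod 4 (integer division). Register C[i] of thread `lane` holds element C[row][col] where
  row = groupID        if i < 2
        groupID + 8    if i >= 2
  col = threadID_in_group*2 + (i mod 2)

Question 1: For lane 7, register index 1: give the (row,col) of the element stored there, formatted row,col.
1,7

lane 7->7/4=1, 7 mod 4=3
i=1  r:1+0->1  c:2·3+1->7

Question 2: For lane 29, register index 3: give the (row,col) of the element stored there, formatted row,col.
lane 29: G=7 (29/4), T=1 (29%4)
i=3: r=7+8=15, c=1*2+1=3

15,3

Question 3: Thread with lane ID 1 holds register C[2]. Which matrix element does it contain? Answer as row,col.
L=1=>grp=1>>2=0, tig=1&3=1
[2]=>row 0+8=8  col 1·2+0=2

8,2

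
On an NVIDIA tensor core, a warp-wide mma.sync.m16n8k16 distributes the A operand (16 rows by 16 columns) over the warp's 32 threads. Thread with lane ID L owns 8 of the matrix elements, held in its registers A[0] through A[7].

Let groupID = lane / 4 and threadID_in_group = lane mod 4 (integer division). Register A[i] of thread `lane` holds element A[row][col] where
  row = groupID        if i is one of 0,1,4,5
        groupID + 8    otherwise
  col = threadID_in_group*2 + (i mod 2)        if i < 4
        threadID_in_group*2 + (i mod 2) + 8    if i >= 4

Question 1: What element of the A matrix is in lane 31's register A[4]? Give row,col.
7,14

31: grp=7,tig=3
[4] (7+0,3*2+0+8) = (7,14)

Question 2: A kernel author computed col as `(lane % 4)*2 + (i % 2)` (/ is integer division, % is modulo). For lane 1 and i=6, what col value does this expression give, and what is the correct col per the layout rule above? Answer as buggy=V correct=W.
`(lane % 4)*2 + (i % 2)`[1,6]⇒2
L=1⇒gr=1>>2=0, th=1&3=1
[6]⇒row 0+8=8  col 1·2+0+8=10
col: 2 vs 10

buggy=2 correct=10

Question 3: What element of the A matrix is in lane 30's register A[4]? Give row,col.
lane 30->30/4=7, 30 mod 4=2
i=4  r:7+0->7  c:2·2+0+8->12

7,12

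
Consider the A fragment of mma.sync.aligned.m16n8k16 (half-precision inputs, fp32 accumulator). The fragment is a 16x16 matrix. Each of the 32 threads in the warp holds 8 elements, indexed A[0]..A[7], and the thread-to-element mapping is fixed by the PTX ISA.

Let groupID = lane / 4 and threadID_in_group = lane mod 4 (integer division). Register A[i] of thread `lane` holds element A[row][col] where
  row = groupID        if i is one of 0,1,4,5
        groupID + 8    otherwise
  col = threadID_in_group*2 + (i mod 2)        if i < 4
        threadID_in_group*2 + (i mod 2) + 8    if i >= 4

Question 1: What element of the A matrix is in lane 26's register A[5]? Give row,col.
6,13

lane 26→26/4=6, 26 mod 4=2
i=5  r:6+0→6  c:2·2+1+8→13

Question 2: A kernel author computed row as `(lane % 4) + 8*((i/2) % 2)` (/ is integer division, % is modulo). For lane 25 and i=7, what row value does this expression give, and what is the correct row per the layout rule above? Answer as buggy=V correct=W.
`(lane % 4) + 8*((i/2) % 2)`[25,7]→9
25: G=6,T=1
[7] (6+8,1*2+1+8) = (14,11)
row: 9 vs 14

buggy=9 correct=14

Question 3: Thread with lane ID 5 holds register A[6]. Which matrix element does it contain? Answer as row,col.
9,10

5: gr=1,th=1
[6] (1+8,1*2+0+8) = (9,10)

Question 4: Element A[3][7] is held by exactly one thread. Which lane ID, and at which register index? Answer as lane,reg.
15,1

r: 3->gid=3,r8=0  c: 7->c8=0,tid=3,i&1=1
L=3*4+3=15  i=0*4+0*2+1=1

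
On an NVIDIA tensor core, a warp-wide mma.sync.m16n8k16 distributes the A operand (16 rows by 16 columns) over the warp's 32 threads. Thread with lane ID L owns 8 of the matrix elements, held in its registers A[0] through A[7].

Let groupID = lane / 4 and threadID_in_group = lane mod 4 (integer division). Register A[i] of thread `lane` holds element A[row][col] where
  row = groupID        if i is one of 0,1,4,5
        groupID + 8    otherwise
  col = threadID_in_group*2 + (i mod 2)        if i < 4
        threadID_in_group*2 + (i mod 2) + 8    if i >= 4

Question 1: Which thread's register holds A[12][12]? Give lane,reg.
18,6

r=12->g=4,rb=1  c=12->cb=1,t=2,b0=0
L=4*4+2=18  i=1*4+1*2+0=6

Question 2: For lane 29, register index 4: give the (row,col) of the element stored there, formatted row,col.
7,10

lane 29→29/4=7, 29 mod 4=1
i=4  r:7+0→7  c:2·1+0+8→10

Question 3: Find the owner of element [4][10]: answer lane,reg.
r=4→G=4,rhi=0  c=10→chi=1,T=1,p=0
L=4*4+1=17  i=1*4+0*2+0=4

17,4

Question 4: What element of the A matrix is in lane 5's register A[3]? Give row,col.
L=5=>grp=5>>2=1, tig=5&3=1
[3]=>row 1+8=9  col 1·2+1+0=3

9,3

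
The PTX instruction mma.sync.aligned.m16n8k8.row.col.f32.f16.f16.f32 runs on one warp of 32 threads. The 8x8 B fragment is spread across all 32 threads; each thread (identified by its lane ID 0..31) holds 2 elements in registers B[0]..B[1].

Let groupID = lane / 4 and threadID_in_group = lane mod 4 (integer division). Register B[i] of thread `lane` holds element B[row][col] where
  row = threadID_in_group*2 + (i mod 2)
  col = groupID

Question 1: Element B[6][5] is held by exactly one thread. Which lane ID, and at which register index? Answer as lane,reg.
c=5→G=5  r=6→T=3,p=0
L=5*4+3=23  i=0=0

23,0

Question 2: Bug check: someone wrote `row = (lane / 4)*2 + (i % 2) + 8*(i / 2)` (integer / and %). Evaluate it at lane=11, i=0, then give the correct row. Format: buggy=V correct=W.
`(lane / 4)*2 + (i % 2) + 8*(i / 2)`[11,0]->4
lane 11->11/4=2, 11 mod 4=3
i=0  r:2·3+0->6  c:2
row: 4 vs 6

buggy=4 correct=6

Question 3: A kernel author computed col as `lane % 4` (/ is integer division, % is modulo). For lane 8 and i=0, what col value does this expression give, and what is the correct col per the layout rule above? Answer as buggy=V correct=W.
`lane % 4`[8,0]⇒0
lane 8: gr=2 (8/4), th=0 (8%4)
i=0: r=0*2+0=0, c=gr=2
col: 0 vs 2

buggy=0 correct=2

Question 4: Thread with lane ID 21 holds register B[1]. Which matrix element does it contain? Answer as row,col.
3,5

lane 21=>21/4=5, 21 mod 4=1
i=1  r:2·1+1=>3  c:5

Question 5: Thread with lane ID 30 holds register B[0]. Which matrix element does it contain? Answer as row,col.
4,7

L=30->g=30>>2=7, t=30&3=2
[0]->row 2·2+0=4  col g=7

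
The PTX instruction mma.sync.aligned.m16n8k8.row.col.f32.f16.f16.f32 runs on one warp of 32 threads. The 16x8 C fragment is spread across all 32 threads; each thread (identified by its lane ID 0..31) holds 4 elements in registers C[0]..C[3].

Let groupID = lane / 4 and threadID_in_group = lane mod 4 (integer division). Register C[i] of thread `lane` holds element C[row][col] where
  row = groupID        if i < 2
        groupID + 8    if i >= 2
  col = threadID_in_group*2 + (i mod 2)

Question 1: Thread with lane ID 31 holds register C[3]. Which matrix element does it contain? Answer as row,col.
15,7

lane 31: gr=7 (31/4), th=3 (31%4)
i=3: r=7+8=15, c=3*2+1=7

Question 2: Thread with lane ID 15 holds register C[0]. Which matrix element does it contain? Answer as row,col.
15: G=3,T=3
[0] (3+0,3*2+0) = (3,6)

3,6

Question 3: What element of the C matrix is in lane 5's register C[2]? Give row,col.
9,2

5: gid=1,tid=1
[2] (1+8,1*2+0) = (9,2)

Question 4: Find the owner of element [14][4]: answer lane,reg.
r=14->g=6,rb=1  c=4->t=2,b0=0
L=6*4+2=26  i=1*2+0=2

26,2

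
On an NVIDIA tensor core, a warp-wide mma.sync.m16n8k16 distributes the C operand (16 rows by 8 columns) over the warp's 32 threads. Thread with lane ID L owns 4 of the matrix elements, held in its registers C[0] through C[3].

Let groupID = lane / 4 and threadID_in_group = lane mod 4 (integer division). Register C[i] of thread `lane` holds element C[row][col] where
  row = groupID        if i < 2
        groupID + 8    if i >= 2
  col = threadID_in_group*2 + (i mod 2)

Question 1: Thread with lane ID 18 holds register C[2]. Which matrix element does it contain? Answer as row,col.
18: g=4,t=2
[2] (4+8,2*2+0) = (12,4)

12,4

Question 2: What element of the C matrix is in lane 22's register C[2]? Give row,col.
13,4

L=22⇒gr=22>>2=5, th=22&3=2
[2]⇒row 5+8=13  col 2·2+0=4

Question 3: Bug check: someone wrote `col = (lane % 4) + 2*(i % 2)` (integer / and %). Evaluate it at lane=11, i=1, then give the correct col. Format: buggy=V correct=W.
`(lane % 4) + 2*(i % 2)`[11,1]->5
lane 11->11/4=2, 11 mod 4=3
i=1  r:2+0->2  c:2·3+1->7
col: 5 vs 7

buggy=5 correct=7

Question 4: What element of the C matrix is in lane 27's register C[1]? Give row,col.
6,7

L=27->g=27>>2=6, t=27&3=3
[1]->row 6+0=6  col 3·2+1=7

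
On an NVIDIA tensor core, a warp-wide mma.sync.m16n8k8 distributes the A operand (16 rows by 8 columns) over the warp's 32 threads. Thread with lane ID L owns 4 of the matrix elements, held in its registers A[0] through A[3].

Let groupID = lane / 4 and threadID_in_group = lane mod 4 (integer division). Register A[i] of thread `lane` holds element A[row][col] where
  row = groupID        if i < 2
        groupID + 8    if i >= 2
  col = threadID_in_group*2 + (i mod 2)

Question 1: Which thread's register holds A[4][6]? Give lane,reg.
19,0

r=4⇒gr=4,Rb=0  c=6⇒th=3,odd=0
L=4*4+3=19  i=0*2+0=0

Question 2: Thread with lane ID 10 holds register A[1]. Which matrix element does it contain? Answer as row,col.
2,5

lane 10=>10/4=2, 10 mod 4=2
i=1  r:2+0=>2  c:2·2+1=>5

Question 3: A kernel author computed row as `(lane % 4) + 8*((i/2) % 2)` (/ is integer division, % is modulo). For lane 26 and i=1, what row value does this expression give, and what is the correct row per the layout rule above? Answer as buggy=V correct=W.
`(lane % 4) + 8*((i/2) % 2)`[26,1]->2
lane 26: g=6 (26/4), t=2 (26%4)
i=1: r=6+0=6, c=2*2+1=5
row: 2 vs 6

buggy=2 correct=6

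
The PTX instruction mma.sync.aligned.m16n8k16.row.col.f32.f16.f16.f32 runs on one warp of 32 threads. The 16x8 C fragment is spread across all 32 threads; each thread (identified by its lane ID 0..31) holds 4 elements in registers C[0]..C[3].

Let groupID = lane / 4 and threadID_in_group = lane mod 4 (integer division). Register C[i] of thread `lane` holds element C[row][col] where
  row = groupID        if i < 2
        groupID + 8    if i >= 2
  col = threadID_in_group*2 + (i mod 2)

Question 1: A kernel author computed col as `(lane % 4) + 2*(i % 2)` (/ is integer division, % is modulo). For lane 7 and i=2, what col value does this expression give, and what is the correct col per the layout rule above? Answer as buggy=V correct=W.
`(lane % 4) + 2*(i % 2)`[7,2]=>3
lane 7: grp=1 (7/4), tig=3 (7%4)
i=2: r=1+8=9, c=3*2+0=6
col: 3 vs 6

buggy=3 correct=6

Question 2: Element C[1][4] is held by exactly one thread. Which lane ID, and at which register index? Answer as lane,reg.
6,0

r: 1->gid=1,r8=0  c: 4->tid=2,i&1=0
L=1*4+2=6  i=0*2+0=0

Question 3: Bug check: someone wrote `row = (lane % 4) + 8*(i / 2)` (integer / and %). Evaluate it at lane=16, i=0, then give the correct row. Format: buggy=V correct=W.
`(lane % 4) + 8*(i / 2)`[16,0]->0
lane 16->16/4=4, 16 mod 4=0
i=0  r:4+0->4  c:2·0+0->0
row: 0 vs 4

buggy=0 correct=4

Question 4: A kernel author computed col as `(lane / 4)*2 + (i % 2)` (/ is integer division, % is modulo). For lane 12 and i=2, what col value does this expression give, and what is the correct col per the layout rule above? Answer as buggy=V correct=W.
`(lane / 4)*2 + (i % 2)`[12,2]->6
12: g=3,t=0
[2] (3+8,0*2+0) = (11,0)
col: 6 vs 0

buggy=6 correct=0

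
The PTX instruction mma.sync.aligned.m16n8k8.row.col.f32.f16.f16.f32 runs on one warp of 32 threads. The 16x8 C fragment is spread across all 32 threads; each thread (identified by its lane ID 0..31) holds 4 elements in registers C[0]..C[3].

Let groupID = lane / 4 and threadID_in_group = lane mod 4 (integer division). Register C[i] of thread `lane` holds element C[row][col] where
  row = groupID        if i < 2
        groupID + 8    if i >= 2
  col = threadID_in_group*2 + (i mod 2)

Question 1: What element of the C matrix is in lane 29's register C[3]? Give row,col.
15,3

29: gr=7,th=1
[3] (7+8,1*2+1) = (15,3)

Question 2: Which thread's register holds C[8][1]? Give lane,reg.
0,3

r: 8->gid=0,r8=1  c: 1->tid=0,i&1=1
L=0*4+0=0  i=1*2+1=3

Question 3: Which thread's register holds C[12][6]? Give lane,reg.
19,2

r=12⇒gr=4,Rb=1  c=6⇒th=3,odd=0
L=4*4+3=19  i=1*2+0=2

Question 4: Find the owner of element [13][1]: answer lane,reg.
20,3

r:13=>grp=5,rB=1  c:1=>tig=0,lo=1
L=5*4+0=20  i=1*2+1=3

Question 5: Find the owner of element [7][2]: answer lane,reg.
29,0

r=7->g=7,rb=0  c=2->t=1,b0=0
L=7*4+1=29  i=0*2+0=0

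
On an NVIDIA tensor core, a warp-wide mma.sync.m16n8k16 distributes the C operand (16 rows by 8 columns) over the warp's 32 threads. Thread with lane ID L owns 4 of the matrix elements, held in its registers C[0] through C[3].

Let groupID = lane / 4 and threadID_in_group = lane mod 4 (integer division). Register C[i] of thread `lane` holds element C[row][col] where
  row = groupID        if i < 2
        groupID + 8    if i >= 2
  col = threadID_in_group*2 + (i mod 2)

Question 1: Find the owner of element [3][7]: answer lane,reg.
15,1

r=3->g=3,rb=0  c=7->t=3,b0=1
L=3*4+3=15  i=0*2+1=1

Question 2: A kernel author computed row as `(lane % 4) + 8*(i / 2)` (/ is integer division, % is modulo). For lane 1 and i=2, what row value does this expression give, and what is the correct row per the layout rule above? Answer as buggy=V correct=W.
`(lane % 4) + 8*(i / 2)`[1,2]⇒9
1: gr=0,th=1
[2] (0+8,1*2+0) = (8,2)
row: 9 vs 8

buggy=9 correct=8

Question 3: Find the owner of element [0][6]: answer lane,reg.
3,0

r:0=>grp=0,rB=0  c:6=>tig=3,lo=0
L=0*4+3=3  i=0*2+0=0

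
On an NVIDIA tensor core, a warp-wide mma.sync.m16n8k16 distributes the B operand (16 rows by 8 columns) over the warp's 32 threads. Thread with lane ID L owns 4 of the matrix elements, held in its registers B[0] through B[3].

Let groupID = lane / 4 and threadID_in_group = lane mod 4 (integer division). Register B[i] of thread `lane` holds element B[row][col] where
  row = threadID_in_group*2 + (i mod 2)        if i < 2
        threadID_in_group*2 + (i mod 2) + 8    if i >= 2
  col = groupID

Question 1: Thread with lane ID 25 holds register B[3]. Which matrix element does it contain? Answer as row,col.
lane 25: gr=6 (25/4), th=1 (25%4)
i=3: r=1*2+1+8=11, c=gr=6

11,6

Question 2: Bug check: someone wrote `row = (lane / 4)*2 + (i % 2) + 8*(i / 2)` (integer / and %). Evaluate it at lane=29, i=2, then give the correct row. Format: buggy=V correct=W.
buggy=22 correct=10

`(lane / 4)*2 + (i % 2) + 8*(i / 2)`[29,2]=>22
L=29=>grp=29>>2=7, tig=29&3=1
[2]=>row 1·2+0+8=10  col grp=7
row: 22 vs 10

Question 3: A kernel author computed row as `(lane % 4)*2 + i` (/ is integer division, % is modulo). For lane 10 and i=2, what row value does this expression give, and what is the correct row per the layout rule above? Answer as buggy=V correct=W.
`(lane % 4)*2 + i`[10,2]->6
10: g=2,t=2
[2] (2*2+0+8,2) = (12,2)
row: 6 vs 12

buggy=6 correct=12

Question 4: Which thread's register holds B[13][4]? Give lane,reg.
18,3

c=4→G=4  r=13→rhi=1,T=2,p=1
L=4*4+2=18  i=1*2+1=3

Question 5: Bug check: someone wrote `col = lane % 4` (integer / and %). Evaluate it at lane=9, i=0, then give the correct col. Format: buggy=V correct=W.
buggy=1 correct=2

`lane % 4`[9,0]->1
lane 9->9/4=2, 9 mod 4=1
i=0  r:2·1+0+0->2  c:2
col: 1 vs 2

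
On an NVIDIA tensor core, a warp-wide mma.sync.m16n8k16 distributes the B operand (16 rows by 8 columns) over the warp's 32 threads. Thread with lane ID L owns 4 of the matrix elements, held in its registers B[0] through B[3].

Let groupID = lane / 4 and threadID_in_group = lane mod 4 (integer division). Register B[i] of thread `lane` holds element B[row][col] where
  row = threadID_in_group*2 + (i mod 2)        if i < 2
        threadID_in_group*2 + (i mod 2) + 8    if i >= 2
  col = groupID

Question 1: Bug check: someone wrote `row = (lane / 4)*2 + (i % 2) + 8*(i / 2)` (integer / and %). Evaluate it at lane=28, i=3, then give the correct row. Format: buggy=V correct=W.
`(lane / 4)*2 + (i % 2) + 8*(i / 2)`[28,3]→23
L=28→G=28>>2=7, T=28&3=0
[3]→row 0·2+1+8=9  col G=7
row: 23 vs 9

buggy=23 correct=9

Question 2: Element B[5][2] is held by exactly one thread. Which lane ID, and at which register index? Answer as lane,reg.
10,1

c:2=>grp=2  r:5=>rB=0,tig=2,lo=1
L=2*4+2=10  i=0*2+1=1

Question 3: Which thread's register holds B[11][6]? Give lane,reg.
c=6→G=6  r=11→rhi=1,T=1,p=1
L=6*4+1=25  i=1*2+1=3

25,3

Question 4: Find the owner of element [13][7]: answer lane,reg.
30,3

c:7=>grp=7  r:13=>rB=1,tig=2,lo=1
L=7*4+2=30  i=1*2+1=3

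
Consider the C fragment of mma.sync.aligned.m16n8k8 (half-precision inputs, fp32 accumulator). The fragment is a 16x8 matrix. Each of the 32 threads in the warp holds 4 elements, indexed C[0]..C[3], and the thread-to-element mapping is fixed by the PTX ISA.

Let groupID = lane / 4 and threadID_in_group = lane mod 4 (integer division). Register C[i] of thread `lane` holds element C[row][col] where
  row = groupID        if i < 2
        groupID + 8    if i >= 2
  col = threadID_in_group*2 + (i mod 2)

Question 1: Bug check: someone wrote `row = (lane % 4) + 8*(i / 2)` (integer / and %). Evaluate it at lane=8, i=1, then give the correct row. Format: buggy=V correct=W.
buggy=0 correct=2

`(lane % 4) + 8*(i / 2)`[8,1]⇒0
lane 8⇒8/4=2, 8 mod 4=0
i=1  r:2+0⇒2  c:2·0+1⇒1
row: 0 vs 2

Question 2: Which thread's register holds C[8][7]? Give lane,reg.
3,3

r=8→G=0,rhi=1  c=7→T=3,p=1
L=0*4+3=3  i=1*2+1=3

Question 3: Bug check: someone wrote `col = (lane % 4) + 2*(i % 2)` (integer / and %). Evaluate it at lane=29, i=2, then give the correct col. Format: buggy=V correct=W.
`(lane % 4) + 2*(i % 2)`[29,2]->1
lane 29: g=7 (29/4), t=1 (29%4)
i=2: r=7+8=15, c=1*2+0=2
col: 1 vs 2

buggy=1 correct=2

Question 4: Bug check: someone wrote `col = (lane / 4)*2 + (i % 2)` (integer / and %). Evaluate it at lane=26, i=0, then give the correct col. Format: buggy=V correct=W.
`(lane / 4)*2 + (i % 2)`[26,0]→12
lane 26: G=6 (26/4), T=2 (26%4)
i=0: r=6+0=6, c=2*2+0=4
col: 12 vs 4

buggy=12 correct=4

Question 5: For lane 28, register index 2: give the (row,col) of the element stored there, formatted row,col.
15,0

lane 28: gr=7 (28/4), th=0 (28%4)
i=2: r=7+8=15, c=0*2+0=0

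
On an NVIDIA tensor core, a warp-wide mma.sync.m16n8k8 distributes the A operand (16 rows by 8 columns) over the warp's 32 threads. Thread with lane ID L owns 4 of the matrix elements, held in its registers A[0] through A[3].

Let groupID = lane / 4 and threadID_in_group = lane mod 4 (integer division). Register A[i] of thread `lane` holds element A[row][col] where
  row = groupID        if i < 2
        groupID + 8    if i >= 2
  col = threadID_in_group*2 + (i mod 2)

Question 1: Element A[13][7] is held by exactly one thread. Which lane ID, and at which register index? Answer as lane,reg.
23,3

r=13->g=5,rb=1  c=7->t=3,b0=1
L=5*4+3=23  i=1*2+1=3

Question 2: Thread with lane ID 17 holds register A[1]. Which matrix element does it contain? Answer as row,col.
4,3

L=17→G=17>>2=4, T=17&3=1
[1]→row 4+0=4  col 1·2+1=3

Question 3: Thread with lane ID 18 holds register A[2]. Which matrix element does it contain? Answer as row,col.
12,4

lane 18: G=4 (18/4), T=2 (18%4)
i=2: r=4+8=12, c=2*2+0=4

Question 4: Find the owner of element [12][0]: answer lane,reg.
16,2

r: 12->gid=4,r8=1  c: 0->tid=0,i&1=0
L=4*4+0=16  i=1*2+0=2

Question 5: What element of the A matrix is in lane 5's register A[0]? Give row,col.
1,2

lane 5: G=1 (5/4), T=1 (5%4)
i=0: r=1+0=1, c=1*2+0=2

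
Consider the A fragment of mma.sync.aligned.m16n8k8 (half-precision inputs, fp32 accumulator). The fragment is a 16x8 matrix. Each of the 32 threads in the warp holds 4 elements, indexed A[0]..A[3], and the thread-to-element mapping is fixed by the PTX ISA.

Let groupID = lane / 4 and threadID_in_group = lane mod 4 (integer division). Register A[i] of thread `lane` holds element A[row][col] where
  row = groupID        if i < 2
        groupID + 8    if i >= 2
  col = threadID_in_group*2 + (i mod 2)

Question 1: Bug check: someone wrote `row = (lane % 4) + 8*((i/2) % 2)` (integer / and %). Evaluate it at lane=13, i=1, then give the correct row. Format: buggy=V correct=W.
buggy=1 correct=3

`(lane % 4) + 8*((i/2) % 2)`[13,1]->1
lane 13->13/4=3, 13 mod 4=1
i=1  r:3+0->3  c:2·1+1->3
row: 1 vs 3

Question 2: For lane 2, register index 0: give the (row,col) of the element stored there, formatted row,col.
0,4

lane 2: grp=0 (2/4), tig=2 (2%4)
i=0: r=0+0=0, c=2*2+0=4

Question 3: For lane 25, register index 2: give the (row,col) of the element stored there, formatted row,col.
14,2

L=25⇒gr=25>>2=6, th=25&3=1
[2]⇒row 6+8=14  col 1·2+0=2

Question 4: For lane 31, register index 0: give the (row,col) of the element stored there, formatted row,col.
31: gid=7,tid=3
[0] (7+0,3*2+0) = (7,6)

7,6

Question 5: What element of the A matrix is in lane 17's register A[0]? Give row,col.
L=17->gid=17>>2=4, tid=17&3=1
[0]->row 4+0=4  col 1·2+0=2

4,2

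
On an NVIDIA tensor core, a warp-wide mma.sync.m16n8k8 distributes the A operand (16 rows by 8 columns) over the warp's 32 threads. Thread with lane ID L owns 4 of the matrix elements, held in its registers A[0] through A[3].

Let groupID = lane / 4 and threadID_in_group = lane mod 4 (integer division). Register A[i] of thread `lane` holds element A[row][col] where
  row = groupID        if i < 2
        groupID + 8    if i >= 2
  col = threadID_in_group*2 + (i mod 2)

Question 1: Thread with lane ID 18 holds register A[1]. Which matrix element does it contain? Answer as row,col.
4,5

18: g=4,t=2
[1] (4+0,2*2+1) = (4,5)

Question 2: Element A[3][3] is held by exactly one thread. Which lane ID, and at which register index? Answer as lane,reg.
13,1

r: 3->gid=3,r8=0  c: 3->tid=1,i&1=1
L=3*4+1=13  i=0*2+1=1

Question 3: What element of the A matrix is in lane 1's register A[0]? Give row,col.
lane 1: grp=0 (1/4), tig=1 (1%4)
i=0: r=0+0=0, c=1*2+0=2

0,2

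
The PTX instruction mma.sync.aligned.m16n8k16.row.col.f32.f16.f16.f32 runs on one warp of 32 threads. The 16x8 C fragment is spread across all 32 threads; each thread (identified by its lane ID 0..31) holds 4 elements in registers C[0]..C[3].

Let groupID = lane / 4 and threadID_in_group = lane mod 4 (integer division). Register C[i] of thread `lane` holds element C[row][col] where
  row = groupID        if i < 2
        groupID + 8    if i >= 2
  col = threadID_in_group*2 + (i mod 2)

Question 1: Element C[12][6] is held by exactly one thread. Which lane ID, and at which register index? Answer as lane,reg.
r=12⇒gr=4,Rb=1  c=6⇒th=3,odd=0
L=4*4+3=19  i=1*2+0=2

19,2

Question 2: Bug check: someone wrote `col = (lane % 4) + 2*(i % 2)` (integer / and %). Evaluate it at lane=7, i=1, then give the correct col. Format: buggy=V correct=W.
buggy=5 correct=7

`(lane % 4) + 2*(i % 2)`[7,1]⇒5
L=7⇒gr=7>>2=1, th=7&3=3
[1]⇒row 1+0=1  col 3·2+1=7
col: 5 vs 7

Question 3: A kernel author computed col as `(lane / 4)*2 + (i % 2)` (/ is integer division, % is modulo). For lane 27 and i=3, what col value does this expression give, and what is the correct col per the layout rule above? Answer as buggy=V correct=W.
`(lane / 4)*2 + (i % 2)`[27,3]->13
L=27->gid=27>>2=6, tid=27&3=3
[3]->row 6+8=14  col 3·2+1=7
col: 13 vs 7

buggy=13 correct=7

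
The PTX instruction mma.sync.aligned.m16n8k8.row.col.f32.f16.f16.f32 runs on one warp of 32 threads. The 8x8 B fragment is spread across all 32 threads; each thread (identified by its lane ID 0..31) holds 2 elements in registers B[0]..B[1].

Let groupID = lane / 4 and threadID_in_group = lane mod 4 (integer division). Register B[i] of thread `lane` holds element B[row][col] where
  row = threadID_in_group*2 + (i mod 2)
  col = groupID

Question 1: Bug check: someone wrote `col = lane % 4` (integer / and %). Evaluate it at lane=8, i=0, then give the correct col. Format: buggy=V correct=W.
buggy=0 correct=2

`lane % 4`[8,0]⇒0
lane 8⇒8/4=2, 8 mod 4=0
i=0  r:2·0+0⇒0  c:2
col: 0 vs 2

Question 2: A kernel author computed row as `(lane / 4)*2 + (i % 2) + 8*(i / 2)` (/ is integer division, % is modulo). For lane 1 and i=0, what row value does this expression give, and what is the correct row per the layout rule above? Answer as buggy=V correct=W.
`(lane / 4)*2 + (i % 2) + 8*(i / 2)`[1,0]->0
lane 1: gid=0 (1/4), tid=1 (1%4)
i=0: r=1*2+0=2, c=gid=0
row: 0 vs 2

buggy=0 correct=2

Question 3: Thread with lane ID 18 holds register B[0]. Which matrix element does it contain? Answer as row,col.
4,4

lane 18->18/4=4, 18 mod 4=2
i=0  r:2·2+0->4  c:4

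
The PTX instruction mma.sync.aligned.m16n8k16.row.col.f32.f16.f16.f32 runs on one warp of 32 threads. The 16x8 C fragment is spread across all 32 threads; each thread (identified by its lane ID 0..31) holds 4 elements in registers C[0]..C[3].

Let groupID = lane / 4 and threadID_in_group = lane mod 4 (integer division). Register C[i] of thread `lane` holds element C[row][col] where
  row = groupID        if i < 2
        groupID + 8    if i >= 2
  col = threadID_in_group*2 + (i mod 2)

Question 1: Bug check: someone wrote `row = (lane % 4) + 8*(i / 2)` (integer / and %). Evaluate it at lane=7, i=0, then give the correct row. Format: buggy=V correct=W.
`(lane % 4) + 8*(i / 2)`[7,0]->3
7: gid=1,tid=3
[0] (1+0,3*2+0) = (1,6)
row: 3 vs 1

buggy=3 correct=1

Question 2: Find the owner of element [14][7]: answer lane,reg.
27,3

r=14->g=6,rb=1  c=7->t=3,b0=1
L=6*4+3=27  i=1*2+1=3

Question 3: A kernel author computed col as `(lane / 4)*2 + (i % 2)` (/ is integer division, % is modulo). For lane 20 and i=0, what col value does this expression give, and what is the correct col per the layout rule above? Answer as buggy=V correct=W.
buggy=10 correct=0

`(lane / 4)*2 + (i % 2)`[20,0]⇒10
20: gr=5,th=0
[0] (5+0,0*2+0) = (5,0)
col: 10 vs 0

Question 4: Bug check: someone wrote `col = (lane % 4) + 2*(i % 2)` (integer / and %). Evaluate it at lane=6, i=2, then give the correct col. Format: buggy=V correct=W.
buggy=2 correct=4

`(lane % 4) + 2*(i % 2)`[6,2]=>2
lane 6=>6/4=1, 6 mod 4=2
i=2  r:1+8=>9  c:2·2+0=>4
col: 2 vs 4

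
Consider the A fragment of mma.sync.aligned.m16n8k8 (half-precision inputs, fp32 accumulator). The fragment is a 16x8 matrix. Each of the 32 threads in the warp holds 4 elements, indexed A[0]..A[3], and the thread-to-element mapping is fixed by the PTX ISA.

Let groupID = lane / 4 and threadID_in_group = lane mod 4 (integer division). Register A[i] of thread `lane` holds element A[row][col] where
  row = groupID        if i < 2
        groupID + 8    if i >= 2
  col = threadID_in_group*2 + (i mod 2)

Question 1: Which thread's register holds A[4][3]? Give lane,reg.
r=4->g=4,rb=0  c=3->t=1,b0=1
L=4*4+1=17  i=0*2+1=1

17,1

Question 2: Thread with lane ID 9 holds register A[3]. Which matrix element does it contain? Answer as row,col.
10,3

lane 9=>9/4=2, 9 mod 4=1
i=3  r:2+8=>10  c:2·1+1=>3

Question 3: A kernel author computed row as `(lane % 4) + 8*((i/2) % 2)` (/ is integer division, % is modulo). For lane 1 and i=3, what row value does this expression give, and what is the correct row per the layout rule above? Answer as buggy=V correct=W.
buggy=9 correct=8

`(lane % 4) + 8*((i/2) % 2)`[1,3]⇒9
1: gr=0,th=1
[3] (0+8,1*2+1) = (8,3)
row: 9 vs 8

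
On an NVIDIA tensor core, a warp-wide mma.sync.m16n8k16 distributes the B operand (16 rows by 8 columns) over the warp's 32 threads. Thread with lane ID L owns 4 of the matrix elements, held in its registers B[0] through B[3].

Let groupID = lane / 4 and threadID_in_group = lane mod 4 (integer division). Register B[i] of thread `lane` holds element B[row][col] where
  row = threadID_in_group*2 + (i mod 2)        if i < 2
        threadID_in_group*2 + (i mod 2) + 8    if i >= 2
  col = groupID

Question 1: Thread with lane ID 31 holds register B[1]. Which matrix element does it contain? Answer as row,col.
7,7

lane 31->31/4=7, 31 mod 4=3
i=1  r:2·3+1+0->7  c:7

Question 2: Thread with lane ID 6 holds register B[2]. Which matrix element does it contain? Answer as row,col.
12,1

lane 6⇒6/4=1, 6 mod 4=2
i=2  r:2·2+0+8⇒12  c:1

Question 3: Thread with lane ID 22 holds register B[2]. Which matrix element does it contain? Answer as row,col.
12,5

22: gid=5,tid=2
[2] (2*2+0+8,5) = (12,5)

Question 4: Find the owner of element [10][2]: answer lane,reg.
9,2

c=2->g=2  r=10->rb=1,t=1,b0=0
L=2*4+1=9  i=1*2+0=2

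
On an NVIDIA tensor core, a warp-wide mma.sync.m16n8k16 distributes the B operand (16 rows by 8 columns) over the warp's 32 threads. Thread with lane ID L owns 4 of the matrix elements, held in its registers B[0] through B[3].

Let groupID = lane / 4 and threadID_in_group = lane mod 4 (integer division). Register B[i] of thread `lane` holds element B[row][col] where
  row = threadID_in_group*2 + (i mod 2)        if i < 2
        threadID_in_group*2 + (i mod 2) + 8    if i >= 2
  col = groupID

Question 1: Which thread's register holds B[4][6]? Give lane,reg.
c=6→G=6  r=4→rhi=0,T=2,p=0
L=6*4+2=26  i=0*2+0=0

26,0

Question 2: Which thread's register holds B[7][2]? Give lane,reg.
c:2=>grp=2  r:7=>rB=0,tig=3,lo=1
L=2*4+3=11  i=0*2+1=1

11,1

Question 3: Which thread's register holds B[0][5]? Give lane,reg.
c=5→G=5  r=0→rhi=0,T=0,p=0
L=5*4+0=20  i=0*2+0=0

20,0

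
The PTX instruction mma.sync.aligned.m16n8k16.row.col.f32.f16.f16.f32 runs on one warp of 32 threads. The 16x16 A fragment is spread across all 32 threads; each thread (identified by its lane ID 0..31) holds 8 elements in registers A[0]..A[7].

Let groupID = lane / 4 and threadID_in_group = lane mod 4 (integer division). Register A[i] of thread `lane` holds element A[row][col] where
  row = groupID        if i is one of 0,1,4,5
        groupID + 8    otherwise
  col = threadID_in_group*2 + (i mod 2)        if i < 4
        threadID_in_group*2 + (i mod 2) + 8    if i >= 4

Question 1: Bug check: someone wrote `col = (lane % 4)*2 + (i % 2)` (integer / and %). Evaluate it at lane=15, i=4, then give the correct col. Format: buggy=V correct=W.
`(lane % 4)*2 + (i % 2)`[15,4]=>6
15: grp=3,tig=3
[4] (3+0,3*2+0+8) = (3,14)
col: 6 vs 14

buggy=6 correct=14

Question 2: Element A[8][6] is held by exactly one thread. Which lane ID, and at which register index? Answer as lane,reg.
3,2

r: 8->gid=0,r8=1  c: 6->c8=0,tid=3,i&1=0
L=0*4+3=3  i=0*4+1*2+0=2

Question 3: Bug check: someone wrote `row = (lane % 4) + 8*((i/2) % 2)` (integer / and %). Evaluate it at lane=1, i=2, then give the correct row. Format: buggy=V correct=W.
`(lane % 4) + 8*((i/2) % 2)`[1,2]⇒9
lane 1: gr=0 (1/4), th=1 (1%4)
i=2: r=0+8=8, c=1*2+0+0=2
row: 9 vs 8

buggy=9 correct=8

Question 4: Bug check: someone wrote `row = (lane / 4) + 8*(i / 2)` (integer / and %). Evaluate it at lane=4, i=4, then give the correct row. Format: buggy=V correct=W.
buggy=17 correct=1

`(lane / 4) + 8*(i / 2)`[4,4]=>17
lane 4: grp=1 (4/4), tig=0 (4%4)
i=4: r=1+0=1, c=0*2+0+8=8
row: 17 vs 1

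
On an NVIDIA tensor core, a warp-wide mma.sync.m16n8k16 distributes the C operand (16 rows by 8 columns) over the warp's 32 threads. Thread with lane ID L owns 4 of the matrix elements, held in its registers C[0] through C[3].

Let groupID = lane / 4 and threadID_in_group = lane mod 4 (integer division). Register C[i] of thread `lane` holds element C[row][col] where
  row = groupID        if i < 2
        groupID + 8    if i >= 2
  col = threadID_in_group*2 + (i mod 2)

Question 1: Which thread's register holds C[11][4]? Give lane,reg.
14,2

r=11->g=3,rb=1  c=4->t=2,b0=0
L=3*4+2=14  i=1*2+0=2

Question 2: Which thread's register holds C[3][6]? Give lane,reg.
r=3⇒gr=3,Rb=0  c=6⇒th=3,odd=0
L=3*4+3=15  i=0*2+0=0

15,0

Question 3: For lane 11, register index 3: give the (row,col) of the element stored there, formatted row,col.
10,7

lane 11: grp=2 (11/4), tig=3 (11%4)
i=3: r=2+8=10, c=3*2+1=7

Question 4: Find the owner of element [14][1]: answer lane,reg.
r: 14->gid=6,r8=1  c: 1->tid=0,i&1=1
L=6*4+0=24  i=1*2+1=3

24,3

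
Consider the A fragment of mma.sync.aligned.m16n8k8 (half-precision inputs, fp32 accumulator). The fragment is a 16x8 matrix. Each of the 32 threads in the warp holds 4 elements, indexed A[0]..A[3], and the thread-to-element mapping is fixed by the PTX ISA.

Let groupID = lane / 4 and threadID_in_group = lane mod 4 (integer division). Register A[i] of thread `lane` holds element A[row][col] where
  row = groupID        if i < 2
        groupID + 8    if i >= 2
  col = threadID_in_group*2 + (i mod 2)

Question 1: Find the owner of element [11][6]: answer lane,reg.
15,2

r:11=>grp=3,rB=1  c:6=>tig=3,lo=0
L=3*4+3=15  i=1*2+0=2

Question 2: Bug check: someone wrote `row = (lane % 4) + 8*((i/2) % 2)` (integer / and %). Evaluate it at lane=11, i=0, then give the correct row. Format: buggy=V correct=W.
`(lane % 4) + 8*((i/2) % 2)`[11,0]⇒3
L=11⇒gr=11>>2=2, th=11&3=3
[0]⇒row 2+0=2  col 3·2+0=6
row: 3 vs 2

buggy=3 correct=2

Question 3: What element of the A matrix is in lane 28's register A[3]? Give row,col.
lane 28: G=7 (28/4), T=0 (28%4)
i=3: r=7+8=15, c=0*2+1=1

15,1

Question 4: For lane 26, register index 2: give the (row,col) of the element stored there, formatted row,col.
14,4

lane 26→26/4=6, 26 mod 4=2
i=2  r:6+8→14  c:2·2+0→4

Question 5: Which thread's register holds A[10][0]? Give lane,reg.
r=10->g=2,rb=1  c=0->t=0,b0=0
L=2*4+0=8  i=1*2+0=2

8,2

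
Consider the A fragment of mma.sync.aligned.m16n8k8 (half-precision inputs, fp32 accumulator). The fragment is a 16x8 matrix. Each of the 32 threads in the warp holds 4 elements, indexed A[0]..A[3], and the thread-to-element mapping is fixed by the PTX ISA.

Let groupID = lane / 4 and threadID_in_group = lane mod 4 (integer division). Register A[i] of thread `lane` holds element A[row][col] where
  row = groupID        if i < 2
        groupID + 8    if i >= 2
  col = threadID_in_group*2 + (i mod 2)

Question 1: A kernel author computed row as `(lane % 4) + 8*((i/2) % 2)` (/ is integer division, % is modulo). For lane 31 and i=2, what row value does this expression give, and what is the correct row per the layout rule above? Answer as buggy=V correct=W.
buggy=11 correct=15

`(lane % 4) + 8*((i/2) % 2)`[31,2]->11
31: g=7,t=3
[2] (7+8,3*2+0) = (15,6)
row: 11 vs 15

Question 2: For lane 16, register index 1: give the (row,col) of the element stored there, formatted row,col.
4,1

lane 16: grp=4 (16/4), tig=0 (16%4)
i=1: r=4+0=4, c=0*2+1=1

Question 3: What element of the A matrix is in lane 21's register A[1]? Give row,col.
5,3

21: G=5,T=1
[1] (5+0,1*2+1) = (5,3)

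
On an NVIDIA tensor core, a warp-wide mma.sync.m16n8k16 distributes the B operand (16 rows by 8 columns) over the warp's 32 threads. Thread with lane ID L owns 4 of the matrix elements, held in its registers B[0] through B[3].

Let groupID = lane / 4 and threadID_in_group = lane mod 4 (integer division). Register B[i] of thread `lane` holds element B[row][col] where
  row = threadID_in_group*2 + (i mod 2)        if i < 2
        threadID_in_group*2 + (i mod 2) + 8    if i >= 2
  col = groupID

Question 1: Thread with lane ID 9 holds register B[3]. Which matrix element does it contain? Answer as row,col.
11,2

L=9⇒gr=9>>2=2, th=9&3=1
[3]⇒row 1·2+1+8=11  col gr=2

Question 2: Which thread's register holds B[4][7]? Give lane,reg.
c=7⇒gr=7  r=4⇒Rb=0,th=2,odd=0
L=7*4+2=30  i=0*2+0=0

30,0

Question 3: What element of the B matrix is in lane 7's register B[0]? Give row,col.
lane 7->7/4=1, 7 mod 4=3
i=0  r:2·3+0+0->6  c:1

6,1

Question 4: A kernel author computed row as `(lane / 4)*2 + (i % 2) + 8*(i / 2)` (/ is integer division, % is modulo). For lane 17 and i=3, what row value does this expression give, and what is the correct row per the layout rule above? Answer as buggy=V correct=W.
buggy=17 correct=11

`(lane / 4)*2 + (i % 2) + 8*(i / 2)`[17,3]=>17
L=17=>grp=17>>2=4, tig=17&3=1
[3]=>row 1·2+1+8=11  col grp=4
row: 17 vs 11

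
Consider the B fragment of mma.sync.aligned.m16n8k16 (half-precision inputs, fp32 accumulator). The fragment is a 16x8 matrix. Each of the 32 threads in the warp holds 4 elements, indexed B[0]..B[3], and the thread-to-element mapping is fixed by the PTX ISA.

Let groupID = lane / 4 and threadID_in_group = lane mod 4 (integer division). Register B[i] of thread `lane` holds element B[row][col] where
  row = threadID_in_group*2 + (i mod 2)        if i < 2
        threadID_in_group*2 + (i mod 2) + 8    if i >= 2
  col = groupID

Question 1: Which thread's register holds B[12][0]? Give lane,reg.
c=0→G=0  r=12→rhi=1,T=2,p=0
L=0*4+2=2  i=1*2+0=2

2,2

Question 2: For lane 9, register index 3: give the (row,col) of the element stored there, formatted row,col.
lane 9: g=2 (9/4), t=1 (9%4)
i=3: r=1*2+1+8=11, c=g=2

11,2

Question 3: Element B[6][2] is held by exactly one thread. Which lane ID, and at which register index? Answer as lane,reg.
11,0

c=2⇒gr=2  r=6⇒Rb=0,th=3,odd=0
L=2*4+3=11  i=0*2+0=0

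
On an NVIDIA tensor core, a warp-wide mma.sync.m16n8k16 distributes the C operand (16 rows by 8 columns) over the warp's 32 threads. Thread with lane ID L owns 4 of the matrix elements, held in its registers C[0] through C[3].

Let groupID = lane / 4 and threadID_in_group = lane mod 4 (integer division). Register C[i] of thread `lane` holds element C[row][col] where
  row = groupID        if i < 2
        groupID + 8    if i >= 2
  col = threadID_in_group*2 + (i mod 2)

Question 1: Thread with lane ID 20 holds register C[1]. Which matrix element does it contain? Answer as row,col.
lane 20: grp=5 (20/4), tig=0 (20%4)
i=1: r=5+0=5, c=0*2+1=1

5,1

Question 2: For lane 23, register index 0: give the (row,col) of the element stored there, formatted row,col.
lane 23=>23/4=5, 23 mod 4=3
i=0  r:5+0=>5  c:2·3+0=>6

5,6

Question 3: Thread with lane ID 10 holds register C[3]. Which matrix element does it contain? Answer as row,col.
10,5

10: g=2,t=2
[3] (2+8,2*2+1) = (10,5)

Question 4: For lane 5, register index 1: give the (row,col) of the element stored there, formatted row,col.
1,3

lane 5→5/4=1, 5 mod 4=1
i=1  r:1+0→1  c:2·1+1→3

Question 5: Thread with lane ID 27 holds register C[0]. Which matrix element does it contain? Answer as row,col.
6,6

lane 27: gr=6 (27/4), th=3 (27%4)
i=0: r=6+0=6, c=3*2+0=6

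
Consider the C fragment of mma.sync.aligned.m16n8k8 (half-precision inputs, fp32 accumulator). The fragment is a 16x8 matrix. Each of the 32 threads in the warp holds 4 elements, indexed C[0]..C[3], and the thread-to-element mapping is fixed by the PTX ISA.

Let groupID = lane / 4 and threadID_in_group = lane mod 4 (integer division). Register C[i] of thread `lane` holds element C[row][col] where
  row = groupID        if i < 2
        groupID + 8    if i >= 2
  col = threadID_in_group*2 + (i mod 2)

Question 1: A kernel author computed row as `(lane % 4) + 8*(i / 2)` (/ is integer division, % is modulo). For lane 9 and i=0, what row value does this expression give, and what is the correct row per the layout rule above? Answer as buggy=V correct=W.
buggy=1 correct=2

`(lane % 4) + 8*(i / 2)`[9,0]->1
lane 9->9/4=2, 9 mod 4=1
i=0  r:2+0->2  c:2·1+0->2
row: 1 vs 2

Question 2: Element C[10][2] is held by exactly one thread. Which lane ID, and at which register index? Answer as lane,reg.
r=10→G=2,rhi=1  c=2→T=1,p=0
L=2*4+1=9  i=1*2+0=2

9,2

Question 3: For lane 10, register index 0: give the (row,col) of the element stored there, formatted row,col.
lane 10: G=2 (10/4), T=2 (10%4)
i=0: r=2+0=2, c=2*2+0=4

2,4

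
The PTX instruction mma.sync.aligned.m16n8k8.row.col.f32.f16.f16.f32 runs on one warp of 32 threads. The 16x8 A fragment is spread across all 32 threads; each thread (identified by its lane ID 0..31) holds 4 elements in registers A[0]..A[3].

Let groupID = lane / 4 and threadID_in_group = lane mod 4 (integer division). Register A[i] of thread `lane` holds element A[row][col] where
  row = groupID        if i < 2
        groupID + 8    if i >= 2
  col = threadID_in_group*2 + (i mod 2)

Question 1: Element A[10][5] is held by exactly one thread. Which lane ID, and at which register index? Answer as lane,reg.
r:10=>grp=2,rB=1  c:5=>tig=2,lo=1
L=2*4+2=10  i=1*2+1=3

10,3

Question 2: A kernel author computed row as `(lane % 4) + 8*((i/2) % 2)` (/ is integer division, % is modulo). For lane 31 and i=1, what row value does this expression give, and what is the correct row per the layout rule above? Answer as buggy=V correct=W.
`(lane % 4) + 8*((i/2) % 2)`[31,1]->3
31: g=7,t=3
[1] (7+0,3*2+1) = (7,7)
row: 3 vs 7

buggy=3 correct=7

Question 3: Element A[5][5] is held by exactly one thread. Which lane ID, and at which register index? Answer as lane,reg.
22,1

r=5⇒gr=5,Rb=0  c=5⇒th=2,odd=1
L=5*4+2=22  i=0*2+1=1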